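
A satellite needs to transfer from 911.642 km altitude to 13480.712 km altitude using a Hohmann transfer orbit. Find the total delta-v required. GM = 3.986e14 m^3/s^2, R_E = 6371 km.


r1 = 7282.6420 km = 7.282642e+06 m
r2 = 19851.7120 km = 1.9851712e+07 m
dv1 = sqrt(mu/r1)*(sqrt(2*r2/(r1+r2)) - 1) = 1550.9127 m/s
dv2 = sqrt(mu/r2)*(1 - sqrt(2*r1/(r1+r2))) = 1197.9567 m/s
total dv = |dv1| + |dv2| = 1550.9127 + 1197.9567 = 2748.8694 m/s = 2.7489 km/s

2.7489 km/s


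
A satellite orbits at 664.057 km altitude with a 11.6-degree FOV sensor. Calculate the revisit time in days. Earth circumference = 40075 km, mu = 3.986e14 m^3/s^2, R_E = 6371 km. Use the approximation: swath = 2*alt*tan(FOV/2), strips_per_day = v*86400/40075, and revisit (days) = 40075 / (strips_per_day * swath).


swath = 2*664.057*tan(0.1012291) = 134.9049 km
v = sqrt(mu/r) = 7527.2239 m/s = 7.5272 km/s
strips/day = v*86400/40075 = 7.5272*86400/40075 = 16.2284
coverage/day = strips * swath = 16.2284 * 134.9049 = 2189.2874 km
revisit = 40075 / 2189.2874 = 18.3050 days

18.3050 days


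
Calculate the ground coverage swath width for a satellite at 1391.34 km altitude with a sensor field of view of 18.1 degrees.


FOV = 18.1 deg = 0.3159046 rad
swath = 2 * alt * tan(FOV/2) = 2 * 1391.34 * tan(0.1579523)
swath = 2 * 1391.34 * 0.1592791
swath = 443.2228 km

443.2228 km


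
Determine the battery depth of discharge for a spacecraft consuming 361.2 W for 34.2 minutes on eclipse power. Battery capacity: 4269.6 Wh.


E_used = P * t / 60 = 361.2 * 34.2 / 60 = 205.8840 Wh
DOD = E_used / E_total * 100 = 205.8840 / 4269.6 * 100
DOD = 4.8221 %

4.8221 %


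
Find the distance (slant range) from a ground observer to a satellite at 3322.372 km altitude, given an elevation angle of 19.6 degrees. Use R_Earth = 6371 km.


h = 3322.372 km, el = 19.6 deg
d = -R_E*sin(el) + sqrt((R_E*sin(el))^2 + 2*R_E*h + h^2)
d = -6371.0000*sin(0.3420845) + sqrt((6371.0000*0.3354516)^2 + 2*6371.0000*3322.372 + 3322.372^2)
d = 5474.6237 km

5474.6237 km


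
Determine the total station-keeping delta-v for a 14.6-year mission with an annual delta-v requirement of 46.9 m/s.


dV = rate * years = 46.9 * 14.6
dV = 684.7400 m/s

684.7400 m/s


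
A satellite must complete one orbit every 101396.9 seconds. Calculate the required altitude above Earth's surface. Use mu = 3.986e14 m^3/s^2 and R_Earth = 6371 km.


T = 101396.9 s
r = (mu*T^2/(4*pi^2))^(1/3) = (3.986e14 * 101396.9^2 / (4*pi^2))^(1/3)
r = 4.6997595e+07 m = 46997.5953 km
alt = r - R_E = 46997.5953 - 6371 = 40626.5953 km

40626.5953 km


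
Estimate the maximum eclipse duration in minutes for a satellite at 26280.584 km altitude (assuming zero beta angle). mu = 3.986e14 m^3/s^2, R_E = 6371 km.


r = 32651.5840 km
T = 978.6251 min
Eclipse fraction = arcsin(R_E/r)/pi = arcsin(6371.0000/32651.5840)/pi
= arcsin(0.1951207)/pi = 0.06250986
Eclipse duration = 0.06250986 * 978.6251 = 61.1737 min

61.1737 minutes


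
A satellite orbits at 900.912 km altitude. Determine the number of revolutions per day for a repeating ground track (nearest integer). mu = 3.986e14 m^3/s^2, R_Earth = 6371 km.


r = 7.271912e+06 m
T = 2*pi*sqrt(r^3/mu) = 6171.4064 s = 102.8568 min
revs/day = 1440 / 102.8568 = 14.0001
Rounded: 14 revolutions per day

14 revolutions per day


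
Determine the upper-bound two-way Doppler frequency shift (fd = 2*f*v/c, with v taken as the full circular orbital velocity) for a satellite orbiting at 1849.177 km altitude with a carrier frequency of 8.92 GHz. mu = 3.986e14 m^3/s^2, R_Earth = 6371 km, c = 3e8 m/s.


r = 8.220177e+06 m
v = sqrt(mu/r) = 6963.5077 m/s (worst-case radial velocity)
f = 8.92 GHz = 8.92e+09 Hz
fd = 2*f*v/c = 2*8.92e+09*6963.5077/3.0e+08
fd = 414096.5936 Hz

414096.5936 Hz


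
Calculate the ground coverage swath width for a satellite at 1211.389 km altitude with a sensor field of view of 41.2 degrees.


FOV = 41.2 deg = 0.7190757 rad
swath = 2 * alt * tan(FOV/2) = 2 * 1211.389 * tan(0.3595378)
swath = 2 * 1211.389 * 0.3758753
swath = 910.6624 km

910.6624 km


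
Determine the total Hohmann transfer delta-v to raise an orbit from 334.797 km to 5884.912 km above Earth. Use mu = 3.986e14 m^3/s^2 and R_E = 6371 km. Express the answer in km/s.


r1 = 6705.7970 km = 6.705797e+06 m
r2 = 12255.9120 km = 1.2255912e+07 m
dv1 = sqrt(mu/r1)*(sqrt(2*r2/(r1+r2)) - 1) = 1056.0135 m/s
dv2 = sqrt(mu/r2)*(1 - sqrt(2*r1/(r1+r2))) = 906.7009 m/s
total dv = |dv1| + |dv2| = 1056.0135 + 906.7009 = 1962.7144 m/s = 1.9627 km/s

1.9627 km/s


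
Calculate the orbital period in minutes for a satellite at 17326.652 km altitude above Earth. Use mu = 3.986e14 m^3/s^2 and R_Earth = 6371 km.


r = 23697.6520 km = 2.3697652e+07 m
T = 2*pi*sqrt(r^3/mu) = 2*pi*sqrt(1.3308097e+22 / 3.986e14)
T = 36305.2304 s = 605.0872 min

605.0872 minutes


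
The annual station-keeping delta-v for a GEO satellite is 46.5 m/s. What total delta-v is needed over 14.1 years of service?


dV = rate * years = 46.5 * 14.1
dV = 655.6500 m/s

655.6500 m/s


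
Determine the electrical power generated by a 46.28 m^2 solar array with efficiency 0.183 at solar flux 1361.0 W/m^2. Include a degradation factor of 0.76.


P = area * eta * S * degradation
P = 46.28 * 0.183 * 1361.0 * 0.76
P = 8760.2431 W

8760.2431 W


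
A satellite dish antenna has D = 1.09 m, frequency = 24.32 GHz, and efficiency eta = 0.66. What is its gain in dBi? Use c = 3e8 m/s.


lambda = c/f = 3e8 / 2.432e+10 = 0.01233553 m
G = eta*(pi*D/lambda)^2 = 0.66*(pi*1.09/0.01233553)^2
G = 50860.5800 (linear)
G = 10*log10(50860.5800) = 47.0638 dBi

47.0638 dBi


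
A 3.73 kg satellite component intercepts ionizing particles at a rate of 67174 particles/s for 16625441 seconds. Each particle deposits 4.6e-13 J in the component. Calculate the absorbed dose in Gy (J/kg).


Total energy deposited = rate * time * E_per
  = 67174 * 16625441 * 4.6e-13 = 0.5137268 J
Dose = E_total / mass = 0.5137268 / 3.73
Dose = 0.1377284 Gy

0.1377 Gy


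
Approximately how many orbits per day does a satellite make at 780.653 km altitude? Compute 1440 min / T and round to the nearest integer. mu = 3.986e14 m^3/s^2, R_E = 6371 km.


r = 7.151653e+06 m
T = 2*pi*sqrt(r^3/mu) = 6018.9519 s = 100.3159 min
revs/day = 1440 / 100.3159 = 14.3547
Rounded: 14 revolutions per day

14 revolutions per day


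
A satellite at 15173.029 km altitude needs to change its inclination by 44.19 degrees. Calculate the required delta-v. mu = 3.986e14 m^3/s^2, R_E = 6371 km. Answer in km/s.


r = 21544.0290 km = 2.1544029e+07 m
V = sqrt(mu/r) = 4301.3540 m/s
di = 44.19 deg = 0.771261 rad
dV = 2*V*sin(di/2) = 2*4301.3540*sin(0.3856305)
dV = 3235.8519 m/s = 3.2359 km/s

3.2359 km/s


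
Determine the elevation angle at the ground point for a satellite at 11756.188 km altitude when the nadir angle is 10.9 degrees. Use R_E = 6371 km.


r = R_E + alt = 18127.1880 km
Law of sines in the satellite / Earth-center / ground-point triangle:
  sin(nadir)/R_E = sin(90 + el)/r  =>  cos(el) = (r/R_E)*sin(nadir)
cos(el) = (18127.1880 / 6371.0000) * sin(10.9 deg) = 0.5380268
el = arccos(0.5380268) = 57.4506 deg
(Earth-central angle = 90 - nadir - el = 21.6494 deg)

57.4506 degrees


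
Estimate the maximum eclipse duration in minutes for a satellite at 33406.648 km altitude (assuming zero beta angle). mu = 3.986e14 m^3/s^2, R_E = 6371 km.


r = 39777.6480 km
T = 1315.8871 min
Eclipse fraction = arcsin(R_E/r)/pi = arcsin(6371.0000/39777.6480)/pi
= arcsin(0.1601653)/pi = 0.05120274
Eclipse duration = 0.05120274 * 1315.8871 = 67.3770 min

67.3770 minutes


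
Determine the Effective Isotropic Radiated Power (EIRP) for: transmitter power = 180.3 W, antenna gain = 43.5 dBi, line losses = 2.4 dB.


Pt = 180.3 W = 22.5600 dBW
EIRP = Pt_dBW + Gt - losses = 22.5600 + 43.5 - 2.4 = 63.6600 dBW

63.6600 dBW


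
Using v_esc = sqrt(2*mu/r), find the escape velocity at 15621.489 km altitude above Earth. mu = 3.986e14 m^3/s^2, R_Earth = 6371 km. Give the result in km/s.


r = 6371.0 + 15621.489 = 21992.4890 km = 2.1992489e+07 m
v_esc = sqrt(2*mu/r) = sqrt(2*3.986e14 / 2.1992489e+07)
v_esc = 6020.6926 m/s = 6.0207 km/s

6.0207 km/s


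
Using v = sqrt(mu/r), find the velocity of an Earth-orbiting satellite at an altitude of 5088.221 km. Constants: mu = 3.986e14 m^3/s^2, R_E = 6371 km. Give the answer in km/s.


r = R_E + alt = 6371.0 + 5088.221 = 11459.2210 km = 1.1459221e+07 m
v = sqrt(mu/r) = sqrt(3.986e14 / 1.1459221e+07) = 5897.8144 m/s = 5.8978 km/s

5.8978 km/s


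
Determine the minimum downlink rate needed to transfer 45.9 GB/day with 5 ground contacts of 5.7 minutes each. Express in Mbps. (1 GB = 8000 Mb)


total contact time = 5 * 5.7 * 60 = 1710.0000 s
data = 45.9 GB = 367200.0000 Mb
rate = 367200.0000 / 1710.0000 = 214.7368 Mbps

214.7368 Mbps


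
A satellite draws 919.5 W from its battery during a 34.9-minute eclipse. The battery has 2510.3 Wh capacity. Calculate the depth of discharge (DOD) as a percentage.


E_used = P * t / 60 = 919.5 * 34.9 / 60 = 534.8425 Wh
DOD = E_used / E_total * 100 = 534.8425 / 2510.3 * 100
DOD = 21.3059 %

21.3059 %


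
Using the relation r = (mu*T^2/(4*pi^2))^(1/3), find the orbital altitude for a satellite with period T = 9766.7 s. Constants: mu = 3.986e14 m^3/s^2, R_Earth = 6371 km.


T = 9766.7 s
r = (mu*T^2/(4*pi^2))^(1/3) = (3.986e14 * 9766.7^2 / (4*pi^2))^(1/3)
r = 9.8754695e+06 m = 9875.4695 km
alt = r - R_E = 9875.4695 - 6371 = 3504.4695 km

3504.4695 km


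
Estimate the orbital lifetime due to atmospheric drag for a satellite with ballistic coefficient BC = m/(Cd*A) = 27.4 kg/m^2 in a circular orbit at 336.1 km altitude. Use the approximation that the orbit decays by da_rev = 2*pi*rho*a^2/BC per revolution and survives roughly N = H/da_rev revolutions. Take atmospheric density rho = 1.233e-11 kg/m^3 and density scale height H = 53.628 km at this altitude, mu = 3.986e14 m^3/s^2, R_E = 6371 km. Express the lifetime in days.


a = R_E + alt = 6707.1000 km = 6.7071e+06 m
da_rev = 2*pi*rho*a^2/BC = 2*pi*1.233e-11*(6.7071e+06)^2/27.4 = 127.192629 m per revolution
N = H/da_rev = 53628.0000 m / 127.192629 m = 421.6282 revolutions
P = 2*pi*sqrt(a^3/mu) = 5466.5509 s
lifetime = N*P = 421.6282 * 5466.5509 = 2.304852e+06 s = 26.6765 days

26.6765 days


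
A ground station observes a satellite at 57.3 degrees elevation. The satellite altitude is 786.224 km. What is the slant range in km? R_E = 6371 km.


h = 786.224 km, el = 57.3 deg
d = -R_E*sin(el) + sqrt((R_E*sin(el))^2 + 2*R_E*h + h^2)
d = -6371.0000*sin(1.0001) + sqrt((6371.0000*0.8415108)^2 + 2*6371.0000*786.224 + 786.224^2)
d = 914.0339 km

914.0339 km


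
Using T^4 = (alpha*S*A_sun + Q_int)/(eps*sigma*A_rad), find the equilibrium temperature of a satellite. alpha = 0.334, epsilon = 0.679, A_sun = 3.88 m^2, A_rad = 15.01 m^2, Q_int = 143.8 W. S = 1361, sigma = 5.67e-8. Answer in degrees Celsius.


Numerator = alpha*S*A_sun + Q_int = 0.334*1361*3.88 + 143.8 = 1907.5471 W
Denominator = eps*sigma*A_rad = 0.679*5.67e-8*15.01 = 5.7787449e-07 W/K^4
T^4 = 3.3009713e+09 K^4
T = 239.6958 K = -33.4542 C

-33.4542 degrees Celsius


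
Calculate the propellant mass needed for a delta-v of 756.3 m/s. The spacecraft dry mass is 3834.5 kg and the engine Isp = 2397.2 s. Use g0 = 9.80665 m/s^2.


ve = Isp * g0 = 2397.2 * 9.80665 = 23508.501380 m/s
mass ratio = exp(dv/ve) = exp(756.3/23508.501380) = 1.03269443
m_prop = m_dry * (mr - 1) = 3834.5 * (1.03269443 - 1)
m_prop = 125.3668 kg

125.3668 kg


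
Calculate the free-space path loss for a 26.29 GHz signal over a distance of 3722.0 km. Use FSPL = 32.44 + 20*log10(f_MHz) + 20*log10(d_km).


f = 26.29 GHz = 26290.0000 MHz
d = 3722.0 km
FSPL = 32.44 + 20*log10(26290.0000) + 20*log10(3722.0)
FSPL = 32.44 + 88.3958 + 71.4155
FSPL = 192.2513 dB

192.2513 dB


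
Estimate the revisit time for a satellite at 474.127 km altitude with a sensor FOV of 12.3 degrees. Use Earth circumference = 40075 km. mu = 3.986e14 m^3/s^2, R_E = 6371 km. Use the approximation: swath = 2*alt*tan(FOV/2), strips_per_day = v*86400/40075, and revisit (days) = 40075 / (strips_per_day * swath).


swath = 2*474.127*tan(0.1073377) = 102.1762 km
v = sqrt(mu/r) = 7630.9374 m/s = 7.6309 km/s
strips/day = v*86400/40075 = 7.6309*86400/40075 = 16.4520
coverage/day = strips * swath = 16.4520 * 102.1762 = 1680.9998 km
revisit = 40075 / 1680.9998 = 23.8400 days

23.8400 days


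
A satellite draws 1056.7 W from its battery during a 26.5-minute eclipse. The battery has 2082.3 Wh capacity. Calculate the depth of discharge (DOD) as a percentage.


E_used = P * t / 60 = 1056.7 * 26.5 / 60 = 466.7092 Wh
DOD = E_used / E_total * 100 = 466.7092 / 2082.3 * 100
DOD = 22.4132 %

22.4132 %


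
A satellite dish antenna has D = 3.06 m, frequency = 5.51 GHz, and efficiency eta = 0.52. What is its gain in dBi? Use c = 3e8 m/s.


lambda = c/f = 3e8 / 5.51e+09 = 0.05444646 m
G = eta*(pi*D/lambda)^2 = 0.52*(pi*3.06/0.05444646)^2
G = 16210.8815 (linear)
G = 10*log10(16210.8815) = 42.0981 dBi

42.0981 dBi


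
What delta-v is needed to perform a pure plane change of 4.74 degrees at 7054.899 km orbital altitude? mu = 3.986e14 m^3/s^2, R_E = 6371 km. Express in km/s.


r = 13425.8990 km = 1.3425899e+07 m
V = sqrt(mu/r) = 5448.7510 m/s
di = 4.74 deg = 0.08272861 rad
dV = 2*V*sin(di/2) = 2*5448.7510*sin(0.0413643)
dV = 450.6390 m/s = 0.450639 km/s

0.4506 km/s


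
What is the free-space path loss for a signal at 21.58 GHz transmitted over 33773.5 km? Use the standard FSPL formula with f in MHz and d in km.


f = 21.58 GHz = 21580.0000 MHz
d = 33773.5 km
FSPL = 32.44 + 20*log10(21580.0000) + 20*log10(33773.5)
FSPL = 32.44 + 86.6810 + 90.5715
FSPL = 209.6926 dB

209.6926 dB


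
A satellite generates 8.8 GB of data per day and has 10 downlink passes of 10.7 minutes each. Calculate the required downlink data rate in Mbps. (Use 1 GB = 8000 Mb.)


total contact time = 10 * 10.7 * 60 = 6420.0000 s
data = 8.8 GB = 70400.0000 Mb
rate = 70400.0000 / 6420.0000 = 10.9657 Mbps

10.9657 Mbps


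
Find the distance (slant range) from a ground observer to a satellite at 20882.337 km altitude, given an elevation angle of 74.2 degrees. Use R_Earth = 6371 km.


h = 20882.337 km, el = 74.2 deg
d = -R_E*sin(el) + sqrt((R_E*sin(el))^2 + 2*R_E*h + h^2)
d = -6371.0000*sin(1.2950) + sqrt((6371.0000*0.962218)^2 + 2*6371.0000*20882.337 + 20882.337^2)
d = 21067.7827 km

21067.7827 km


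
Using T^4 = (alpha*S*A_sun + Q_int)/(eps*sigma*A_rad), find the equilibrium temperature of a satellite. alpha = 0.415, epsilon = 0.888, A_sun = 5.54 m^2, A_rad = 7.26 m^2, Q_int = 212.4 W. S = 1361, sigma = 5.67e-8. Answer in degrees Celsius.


Numerator = alpha*S*A_sun + Q_int = 0.415*1361*5.54 + 212.4 = 3341.4751 W
Denominator = eps*sigma*A_rad = 0.888*5.67e-8*7.26 = 3.655381e-07 W/K^4
T^4 = 9.1412499e+09 K^4
T = 309.2085 K = 36.0585 C

36.0585 degrees Celsius


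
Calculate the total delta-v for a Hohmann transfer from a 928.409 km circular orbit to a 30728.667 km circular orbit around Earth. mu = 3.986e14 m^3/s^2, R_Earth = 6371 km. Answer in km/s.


r1 = 7299.4090 km = 7.299409e+06 m
r2 = 37099.6670 km = 3.7099667e+07 m
dv1 = sqrt(mu/r1)*(sqrt(2*r2/(r1+r2)) - 1) = 2163.2915 m/s
dv2 = sqrt(mu/r2)*(1 - sqrt(2*r1/(r1+r2))) = 1398.2519 m/s
total dv = |dv1| + |dv2| = 2163.2915 + 1398.2519 = 3561.5434 m/s = 3.5615 km/s

3.5615 km/s


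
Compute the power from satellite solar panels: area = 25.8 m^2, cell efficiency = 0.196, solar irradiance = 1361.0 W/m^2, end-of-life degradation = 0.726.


P = area * eta * S * degradation
P = 25.8 * 0.196 * 1361.0 * 0.726
P = 4996.5533 W

4996.5533 W


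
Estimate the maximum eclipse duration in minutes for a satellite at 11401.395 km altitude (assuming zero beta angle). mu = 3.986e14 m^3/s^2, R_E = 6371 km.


r = 17772.3950 km
T = 392.9877 min
Eclipse fraction = arcsin(R_E/r)/pi = arcsin(6371.0000/17772.3950)/pi
= arcsin(0.3584773)/pi = 0.1167039
Eclipse duration = 0.1167039 * 392.9877 = 45.8632 min

45.8632 minutes


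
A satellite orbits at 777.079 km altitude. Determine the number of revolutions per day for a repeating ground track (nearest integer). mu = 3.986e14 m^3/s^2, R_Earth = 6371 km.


r = 7.148079e+06 m
T = 2*pi*sqrt(r^3/mu) = 6014.4406 s = 100.2407 min
revs/day = 1440 / 100.2407 = 14.3654
Rounded: 14 revolutions per day

14 revolutions per day


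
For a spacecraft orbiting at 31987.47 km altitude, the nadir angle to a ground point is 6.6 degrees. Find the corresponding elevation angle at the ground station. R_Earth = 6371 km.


r = R_E + alt = 38358.4700 km
Law of sines in the satellite / Earth-center / ground-point triangle:
  sin(nadir)/R_E = sin(90 + el)/r  =>  cos(el) = (r/R_E)*sin(nadir)
cos(el) = (38358.4700 / 6371.0000) * sin(6.6 deg) = 0.6920128
el = arccos(0.6920128) = 46.2104 deg
(Earth-central angle = 90 - nadir - el = 37.1896 deg)

46.2104 degrees


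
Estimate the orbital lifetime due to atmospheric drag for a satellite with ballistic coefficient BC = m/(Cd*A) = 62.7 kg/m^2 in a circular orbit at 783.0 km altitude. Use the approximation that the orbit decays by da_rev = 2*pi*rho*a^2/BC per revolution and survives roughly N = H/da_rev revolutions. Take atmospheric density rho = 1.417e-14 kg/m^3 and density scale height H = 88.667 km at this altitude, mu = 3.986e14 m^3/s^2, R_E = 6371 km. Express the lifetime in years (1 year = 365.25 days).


a = R_E + alt = 7154.0000 km = 7.154e+06 m
da_rev = 2*pi*rho*a^2/BC = 2*pi*1.417e-14*(7.154e+06)^2/62.7 = 0.0726741648 m per revolution
N = H/da_rev = 88667.0000 m / 0.0726741648 m = 1.2200622e+06 revolutions
P = 2*pi*sqrt(a^3/mu) = 6021.9151 s
lifetime = N*P = 1.2200622e+06 * 6021.9151 = 7.3471108e+09 s = 85036.0048 days
years = 85036.0048 / 365.25 = 232.8159 years

232.8159 years


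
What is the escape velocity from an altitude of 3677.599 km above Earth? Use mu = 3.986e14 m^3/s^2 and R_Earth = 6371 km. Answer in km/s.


r = 6371.0 + 3677.599 = 10048.5990 km = 1.0048599e+07 m
v_esc = sqrt(2*mu/r) = sqrt(2*3.986e14 / 1.0048599e+07)
v_esc = 8906.9884 m/s = 8.9070 km/s

8.9070 km/s


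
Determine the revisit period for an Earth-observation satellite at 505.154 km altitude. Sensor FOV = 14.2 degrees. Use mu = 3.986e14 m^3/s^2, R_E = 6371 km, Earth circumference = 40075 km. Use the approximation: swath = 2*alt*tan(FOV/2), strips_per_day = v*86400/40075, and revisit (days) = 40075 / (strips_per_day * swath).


swath = 2*505.154*tan(0.1239184) = 125.8405 km
v = sqrt(mu/r) = 7613.7016 m/s = 7.6137 km/s
strips/day = v*86400/40075 = 7.6137*86400/40075 = 16.4148
coverage/day = strips * swath = 16.4148 * 125.8405 = 2065.6491 km
revisit = 40075 / 2065.6491 = 19.4007 days

19.4007 days


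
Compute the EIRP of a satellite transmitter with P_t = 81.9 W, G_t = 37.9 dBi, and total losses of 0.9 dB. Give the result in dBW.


Pt = 81.9 W = 19.1328 dBW
EIRP = Pt_dBW + Gt - losses = 19.1328 + 37.9 - 0.9 = 56.1328 dBW

56.1328 dBW


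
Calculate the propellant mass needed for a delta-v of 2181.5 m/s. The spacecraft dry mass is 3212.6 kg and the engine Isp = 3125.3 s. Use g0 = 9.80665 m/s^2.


ve = Isp * g0 = 3125.3 * 9.80665 = 30648.723245 m/s
mass ratio = exp(dv/ve) = exp(2181.5/30648.723245) = 1.07377182
m_prop = m_dry * (mr - 1) = 3212.6 * (1.07377182 - 1)
m_prop = 236.9994 kg

236.9994 kg


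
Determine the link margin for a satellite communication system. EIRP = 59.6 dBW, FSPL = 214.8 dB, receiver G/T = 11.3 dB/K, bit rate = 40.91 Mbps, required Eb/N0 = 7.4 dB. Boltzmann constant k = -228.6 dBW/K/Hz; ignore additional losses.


C/N0 = EIRP - FSPL + G/T - k = 59.6 - 214.8 + 11.3 - (-228.6)
C/N0 = 84.7000 dB-Hz
R_b = 40.91 Mbps = 4.091e+07 bps -> 10*log10(R_b) = 76.1183 dB-Hz
Eb/N0 = C/N0 - 10*log10(R_b) = 84.7000 - 76.1183 = 8.5817 dB
Margin = Eb/N0 - Eb/N0_req = 8.5817 - 7.4 = 1.1817 dB (link closes)

1.1817 dB


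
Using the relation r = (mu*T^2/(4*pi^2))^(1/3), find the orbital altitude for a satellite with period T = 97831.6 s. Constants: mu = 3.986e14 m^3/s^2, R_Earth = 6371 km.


T = 97831.6 s
r = (mu*T^2/(4*pi^2))^(1/3) = (3.986e14 * 97831.6^2 / (4*pi^2))^(1/3)
r = 4.5889355e+07 m = 45889.3553 km
alt = r - R_E = 45889.3553 - 6371 = 39518.3553 km

39518.3553 km


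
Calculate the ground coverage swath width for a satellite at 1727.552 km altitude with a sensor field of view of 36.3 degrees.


FOV = 36.3 deg = 0.6335545 rad
swath = 2 * alt * tan(FOV/2) = 2 * 1727.552 * tan(0.3167773)
swath = 2 * 1727.552 * 0.3278165
swath = 1132.6403 km

1132.6403 km


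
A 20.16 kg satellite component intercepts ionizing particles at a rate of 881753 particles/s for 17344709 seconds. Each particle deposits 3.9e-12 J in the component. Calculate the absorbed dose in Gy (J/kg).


Total energy deposited = rate * time * E_per
  = 881753 * 17344709 * 3.9e-12 = 59.6456 J
Dose = E_total / mass = 59.6456 / 20.16
Dose = 2.9586 Gy

2.9586 Gy


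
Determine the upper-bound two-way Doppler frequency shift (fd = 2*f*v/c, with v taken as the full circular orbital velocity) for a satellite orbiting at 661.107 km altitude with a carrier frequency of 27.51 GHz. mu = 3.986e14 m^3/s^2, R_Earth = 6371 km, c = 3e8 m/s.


r = 7.032107e+06 m
v = sqrt(mu/r) = 7528.8026 m/s (worst-case radial velocity)
f = 27.51 GHz = 2.751e+10 Hz
fd = 2*f*v/c = 2*2.751e+10*7528.8026/3.0e+08
fd = 1.3807824e+06 Hz

1.3808e+06 Hz


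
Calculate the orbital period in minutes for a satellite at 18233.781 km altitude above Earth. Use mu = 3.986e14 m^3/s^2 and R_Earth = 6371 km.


r = 24604.7810 km = 2.4604781e+07 m
T = 2*pi*sqrt(r^3/mu) = 2*pi*sqrt(1.4895617e+22 / 3.986e14)
T = 38409.6612 s = 640.1610 min

640.1610 minutes


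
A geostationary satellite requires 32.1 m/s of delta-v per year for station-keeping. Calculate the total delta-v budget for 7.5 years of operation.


dV = rate * years = 32.1 * 7.5
dV = 240.7500 m/s

240.7500 m/s


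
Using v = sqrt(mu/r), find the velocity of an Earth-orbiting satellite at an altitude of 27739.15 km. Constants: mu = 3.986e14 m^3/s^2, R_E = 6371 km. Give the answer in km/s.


r = R_E + alt = 6371.0 + 27739.15 = 34110.1500 km = 3.411015e+07 m
v = sqrt(mu/r) = sqrt(3.986e14 / 3.411015e+07) = 3418.4311 m/s = 3.4184 km/s

3.4184 km/s


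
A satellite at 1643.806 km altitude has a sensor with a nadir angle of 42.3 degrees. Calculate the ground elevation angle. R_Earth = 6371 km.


r = R_E + alt = 8014.8060 km
Law of sines in the satellite / Earth-center / ground-point triangle:
  sin(nadir)/R_E = sin(90 + el)/r  =>  cos(el) = (r/R_E)*sin(nadir)
cos(el) = (8014.8060 / 6371.0000) * sin(42.3 deg) = 0.846659
el = arccos(0.846659) = 32.1499 deg
(Earth-central angle = 90 - nadir - el = 15.5501 deg)

32.1499 degrees


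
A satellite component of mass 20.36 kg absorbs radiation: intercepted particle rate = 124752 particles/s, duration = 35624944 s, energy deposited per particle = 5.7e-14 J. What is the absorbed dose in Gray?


Total energy deposited = rate * time * E_per
  = 124752 * 35624944 * 5.7e-14 = 0.2533241 J
Dose = E_total / mass = 0.2533241 / 20.36
Dose = 0.01244225 Gy

0.0124 Gy


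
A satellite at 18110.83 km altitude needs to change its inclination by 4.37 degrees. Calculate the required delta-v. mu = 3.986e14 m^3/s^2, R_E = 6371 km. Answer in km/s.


r = 24481.8300 km = 2.448183e+07 m
V = sqrt(mu/r) = 4035.0294 m/s
di = 4.37 deg = 0.07627089 rad
dV = 2*V*sin(di/2) = 2*4035.0294*sin(0.03813544)
dV = 307.6807 m/s = 0.3076807 km/s

0.3077 km/s


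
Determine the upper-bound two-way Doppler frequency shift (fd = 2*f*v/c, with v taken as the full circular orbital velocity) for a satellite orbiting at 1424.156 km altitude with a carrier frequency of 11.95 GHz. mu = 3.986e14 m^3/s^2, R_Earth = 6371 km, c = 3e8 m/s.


r = 7.795156e+06 m
v = sqrt(mu/r) = 7150.8265 m/s (worst-case radial velocity)
f = 11.95 GHz = 1.195e+10 Hz
fd = 2*f*v/c = 2*1.195e+10*7150.8265/3.0e+08
fd = 569682.5122 Hz

569682.5122 Hz


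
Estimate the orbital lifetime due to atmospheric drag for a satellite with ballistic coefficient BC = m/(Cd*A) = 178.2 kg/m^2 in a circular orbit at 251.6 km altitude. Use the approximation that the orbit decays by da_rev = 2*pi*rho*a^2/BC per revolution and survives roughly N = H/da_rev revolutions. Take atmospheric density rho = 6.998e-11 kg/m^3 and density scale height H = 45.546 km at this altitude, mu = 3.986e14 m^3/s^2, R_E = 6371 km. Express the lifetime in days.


a = R_E + alt = 6622.6000 km = 6.6226e+06 m
da_rev = 2*pi*rho*a^2/BC = 2*pi*6.998e-11*(6.6226e+06)^2/178.2 = 108.218910 m per revolution
N = H/da_rev = 45546.0000 m / 108.218910 m = 420.8691 revolutions
P = 2*pi*sqrt(a^3/mu) = 5363.5707 s
lifetime = N*P = 420.8691 * 5363.5707 = 2.2573614e+06 s = 26.1269 days

26.1269 days


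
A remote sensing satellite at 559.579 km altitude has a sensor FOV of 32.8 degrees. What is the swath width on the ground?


FOV = 32.8 deg = 0.572468 rad
swath = 2 * alt * tan(FOV/2) = 2 * 559.579 * tan(0.286234)
swath = 2 * 559.579 * 0.294316
swath = 329.3861 km

329.3861 km


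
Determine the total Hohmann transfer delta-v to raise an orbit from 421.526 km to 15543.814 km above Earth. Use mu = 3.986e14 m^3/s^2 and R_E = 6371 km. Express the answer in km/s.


r1 = 6792.5260 km = 6.792526e+06 m
r2 = 21914.8140 km = 2.1914814e+07 m
dv1 = sqrt(mu/r1)*(sqrt(2*r2/(r1+r2)) - 1) = 1805.0041 m/s
dv2 = sqrt(mu/r2)*(1 - sqrt(2*r1/(r1+r2))) = 1330.9875 m/s
total dv = |dv1| + |dv2| = 1805.0041 + 1330.9875 = 3135.9916 m/s = 3.1360 km/s

3.1360 km/s


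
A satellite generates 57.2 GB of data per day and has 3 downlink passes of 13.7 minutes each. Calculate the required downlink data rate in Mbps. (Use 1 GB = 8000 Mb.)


total contact time = 3 * 13.7 * 60 = 2466.0000 s
data = 57.2 GB = 457600.0000 Mb
rate = 457600.0000 / 2466.0000 = 185.5637 Mbps

185.5637 Mbps


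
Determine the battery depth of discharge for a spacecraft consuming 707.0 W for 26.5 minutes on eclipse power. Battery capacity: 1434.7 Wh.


E_used = P * t / 60 = 707.0 * 26.5 / 60 = 312.2583 Wh
DOD = E_used / E_total * 100 = 312.2583 / 1434.7 * 100
DOD = 21.7647 %

21.7647 %


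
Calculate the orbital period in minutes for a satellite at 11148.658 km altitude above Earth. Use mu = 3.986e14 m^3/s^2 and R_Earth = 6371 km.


r = 17519.6580 km = 1.7519658e+07 m
T = 2*pi*sqrt(r^3/mu) = 2*pi*sqrt(5.3774561e+21 / 3.986e14)
T = 23078.0791 s = 384.6347 min

384.6347 minutes


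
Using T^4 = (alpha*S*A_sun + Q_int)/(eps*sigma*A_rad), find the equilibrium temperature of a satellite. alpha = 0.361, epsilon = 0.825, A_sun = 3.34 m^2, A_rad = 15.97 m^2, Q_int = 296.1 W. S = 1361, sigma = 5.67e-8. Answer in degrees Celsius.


Numerator = alpha*S*A_sun + Q_int = 0.361*1361*3.34 + 296.1 = 1937.1121 W
Denominator = eps*sigma*A_rad = 0.825*5.67e-8*15.97 = 7.4703667e-07 W/K^4
T^4 = 2.5930616e+09 K^4
T = 225.6593 K = -47.4907 C

-47.4907 degrees Celsius


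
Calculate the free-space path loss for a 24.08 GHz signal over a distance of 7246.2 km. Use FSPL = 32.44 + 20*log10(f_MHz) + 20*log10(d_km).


f = 24.08 GHz = 24080.0000 MHz
d = 7246.2 km
FSPL = 32.44 + 20*log10(24080.0000) + 20*log10(7246.2)
FSPL = 32.44 + 87.6331 + 77.2022
FSPL = 197.2753 dB

197.2753 dB


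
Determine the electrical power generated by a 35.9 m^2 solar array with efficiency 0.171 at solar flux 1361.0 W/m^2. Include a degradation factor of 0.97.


P = area * eta * S * degradation
P = 35.9 * 0.171 * 1361.0 * 0.97
P = 8104.3916 W

8104.3916 W


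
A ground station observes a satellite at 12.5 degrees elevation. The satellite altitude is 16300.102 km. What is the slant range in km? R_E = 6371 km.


h = 16300.102 km, el = 12.5 deg
d = -R_E*sin(el) + sqrt((R_E*sin(el))^2 + 2*R_E*h + h^2)
d = -6371.0000*sin(0.2181662) + sqrt((6371.0000*0.2164396)^2 + 2*6371.0000*16300.102 + 16300.102^2)
d = 20422.2258 km

20422.2258 km


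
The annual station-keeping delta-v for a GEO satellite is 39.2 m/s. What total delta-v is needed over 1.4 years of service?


dV = rate * years = 39.2 * 1.4
dV = 54.8800 m/s

54.8800 m/s


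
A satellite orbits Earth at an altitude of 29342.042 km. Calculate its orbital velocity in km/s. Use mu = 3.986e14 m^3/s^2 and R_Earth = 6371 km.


r = R_E + alt = 6371.0 + 29342.042 = 35713.0420 km = 3.5713042e+07 m
v = sqrt(mu/r) = sqrt(3.986e14 / 3.5713042e+07) = 3340.8365 m/s = 3.3408 km/s

3.3408 km/s


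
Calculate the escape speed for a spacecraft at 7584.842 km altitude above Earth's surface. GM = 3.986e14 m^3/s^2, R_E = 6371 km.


r = 6371.0 + 7584.842 = 13955.8420 km = 1.3955842e+07 m
v_esc = sqrt(2*mu/r) = sqrt(2*3.986e14 / 1.3955842e+07)
v_esc = 7557.9780 m/s = 7.5580 km/s

7.5580 km/s


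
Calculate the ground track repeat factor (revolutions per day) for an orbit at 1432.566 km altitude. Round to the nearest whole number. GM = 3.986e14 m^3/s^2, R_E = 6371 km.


r = 7.803566e+06 m
T = 2*pi*sqrt(r^3/mu) = 6860.4228 s = 114.3404 min
revs/day = 1440 / 114.3404 = 12.5940
Rounded: 13 revolutions per day

13 revolutions per day


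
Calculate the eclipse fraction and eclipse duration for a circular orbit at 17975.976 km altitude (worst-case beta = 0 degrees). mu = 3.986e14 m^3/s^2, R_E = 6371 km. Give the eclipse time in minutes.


r = 24346.9760 km
T = 630.1262 min
Eclipse fraction = arcsin(R_E/r)/pi = arcsin(6371.0000/24346.9760)/pi
= arcsin(0.2616752)/pi = 0.08427492
Eclipse duration = 0.08427492 * 630.1262 = 53.1038 min

53.1038 minutes


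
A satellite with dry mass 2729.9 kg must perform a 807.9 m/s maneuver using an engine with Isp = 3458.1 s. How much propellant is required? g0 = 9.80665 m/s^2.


ve = Isp * g0 = 3458.1 * 9.80665 = 33912.376365 m/s
mass ratio = exp(dv/ve) = exp(807.9/33912.376365) = 1.02410920
m_prop = m_dry * (mr - 1) = 2729.9 * (1.02410920 - 1)
m_prop = 65.8157 kg

65.8157 kg


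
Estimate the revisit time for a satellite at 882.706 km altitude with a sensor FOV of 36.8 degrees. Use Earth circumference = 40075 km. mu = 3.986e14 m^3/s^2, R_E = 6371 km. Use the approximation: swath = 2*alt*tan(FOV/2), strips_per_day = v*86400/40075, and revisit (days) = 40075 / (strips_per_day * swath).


swath = 2*882.706*tan(0.3211406) = 587.2744 km
v = sqrt(mu/r) = 7412.9091 m/s = 7.4129 km/s
strips/day = v*86400/40075 = 7.4129*86400/40075 = 15.9819
coverage/day = strips * swath = 15.9819 * 587.2744 = 9385.7711 km
revisit = 40075 / 9385.7711 = 4.2698 days

4.2698 days


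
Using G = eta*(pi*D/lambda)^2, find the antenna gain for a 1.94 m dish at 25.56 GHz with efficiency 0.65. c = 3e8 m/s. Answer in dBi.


lambda = c/f = 3e8 / 2.556e+10 = 0.01173709 m
G = eta*(pi*D/lambda)^2 = 0.65*(pi*1.94/0.01173709)^2
G = 175265.2237 (linear)
G = 10*log10(175265.2237) = 52.4370 dBi

52.4370 dBi


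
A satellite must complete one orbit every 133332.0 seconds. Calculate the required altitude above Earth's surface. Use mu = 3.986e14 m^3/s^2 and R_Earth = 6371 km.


T = 133332.0 s
r = (mu*T^2/(4*pi^2))^(1/3) = (3.986e14 * 133332.0^2 / (4*pi^2))^(1/3)
r = 5.6409049e+07 m = 56409.0495 km
alt = r - R_E = 56409.0495 - 6371 = 50038.0495 km

50038.0495 km


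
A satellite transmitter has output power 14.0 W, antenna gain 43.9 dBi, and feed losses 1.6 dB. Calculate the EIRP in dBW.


Pt = 14.0 W = 11.4613 dBW
EIRP = Pt_dBW + Gt - losses = 11.4613 + 43.9 - 1.6 = 53.7613 dBW

53.7613 dBW


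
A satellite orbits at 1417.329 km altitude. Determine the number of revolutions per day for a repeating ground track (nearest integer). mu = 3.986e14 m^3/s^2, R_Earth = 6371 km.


r = 7.788329e+06 m
T = 2*pi*sqrt(r^3/mu) = 6840.3395 s = 114.0057 min
revs/day = 1440 / 114.0057 = 12.6310
Rounded: 13 revolutions per day

13 revolutions per day


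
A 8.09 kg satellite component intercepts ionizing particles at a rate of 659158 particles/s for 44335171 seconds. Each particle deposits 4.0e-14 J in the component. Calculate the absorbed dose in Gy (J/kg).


Total energy deposited = rate * time * E_per
  = 659158 * 44335171 * 4.0e-14 = 1.1690 J
Dose = E_total / mass = 1.1690 / 8.09
Dose = 0.1444939 Gy

0.1445 Gy


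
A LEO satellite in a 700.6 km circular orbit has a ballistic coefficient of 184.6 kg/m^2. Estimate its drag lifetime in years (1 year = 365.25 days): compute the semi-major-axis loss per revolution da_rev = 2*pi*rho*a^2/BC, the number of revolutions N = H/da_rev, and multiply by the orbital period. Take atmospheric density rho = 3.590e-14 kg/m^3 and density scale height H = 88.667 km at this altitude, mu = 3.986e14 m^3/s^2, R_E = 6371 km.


a = R_E + alt = 7071.6000 km = 7.0716e+06 m
da_rev = 2*pi*rho*a^2/BC = 2*pi*3.590e-14*(7.0716e+06)^2/184.6 = 0.0611051753 m per revolution
N = H/da_rev = 88667.0000 m / 0.0611051753 m = 1.4510555e+06 revolutions
P = 2*pi*sqrt(a^3/mu) = 5918.1743 s
lifetime = N*P = 1.4510555e+06 * 5918.1743 = 8.5875993e+09 s = 99393.5104 days
years = 99393.5104 / 365.25 = 272.1246 years

272.1246 years


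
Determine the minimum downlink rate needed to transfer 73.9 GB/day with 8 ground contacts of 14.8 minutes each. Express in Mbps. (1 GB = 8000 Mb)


total contact time = 8 * 14.8 * 60 = 7104.0000 s
data = 73.9 GB = 591200.0000 Mb
rate = 591200.0000 / 7104.0000 = 83.2207 Mbps

83.2207 Mbps


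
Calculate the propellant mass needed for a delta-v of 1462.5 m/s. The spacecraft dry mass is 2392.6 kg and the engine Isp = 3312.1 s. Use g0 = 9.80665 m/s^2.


ve = Isp * g0 = 3312.1 * 9.80665 = 32480.605465 m/s
mass ratio = exp(dv/ve) = exp(1462.5/32480.605465) = 1.04605597
m_prop = m_dry * (mr - 1) = 2392.6 * (1.04605597 - 1)
m_prop = 110.1935 kg

110.1935 kg


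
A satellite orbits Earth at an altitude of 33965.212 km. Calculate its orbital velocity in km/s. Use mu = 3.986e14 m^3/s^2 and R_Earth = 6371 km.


r = R_E + alt = 6371.0 + 33965.212 = 40336.2120 km = 4.0336212e+07 m
v = sqrt(mu/r) = sqrt(3.986e14 / 4.0336212e+07) = 3143.5552 m/s = 3.1436 km/s

3.1436 km/s


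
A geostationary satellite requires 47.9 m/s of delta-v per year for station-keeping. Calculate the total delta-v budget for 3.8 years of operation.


dV = rate * years = 47.9 * 3.8
dV = 182.0200 m/s

182.0200 m/s


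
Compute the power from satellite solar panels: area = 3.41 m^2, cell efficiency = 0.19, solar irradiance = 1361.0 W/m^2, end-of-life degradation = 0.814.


P = area * eta * S * degradation
P = 3.41 * 0.19 * 1361.0 * 0.814
P = 717.7786 W

717.7786 W


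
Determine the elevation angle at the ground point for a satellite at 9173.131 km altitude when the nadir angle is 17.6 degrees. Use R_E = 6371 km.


r = R_E + alt = 15544.1310 km
Law of sines in the satellite / Earth-center / ground-point triangle:
  sin(nadir)/R_E = sin(90 + el)/r  =>  cos(el) = (r/R_E)*sin(nadir)
cos(el) = (15544.1310 / 6371.0000) * sin(17.6 deg) = 0.7377299
el = arccos(0.7377299) = 42.4616 deg
(Earth-central angle = 90 - nadir - el = 29.9384 deg)

42.4616 degrees


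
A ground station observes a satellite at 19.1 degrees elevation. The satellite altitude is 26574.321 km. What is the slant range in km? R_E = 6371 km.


h = 26574.321 km, el = 19.1 deg
d = -R_E*sin(el) + sqrt((R_E*sin(el))^2 + 2*R_E*h + h^2)
d = -6371.0000*sin(0.3333579) + sqrt((6371.0000*0.3272179)^2 + 2*6371.0000*26574.321 + 26574.321^2)
d = 30305.8880 km

30305.8880 km


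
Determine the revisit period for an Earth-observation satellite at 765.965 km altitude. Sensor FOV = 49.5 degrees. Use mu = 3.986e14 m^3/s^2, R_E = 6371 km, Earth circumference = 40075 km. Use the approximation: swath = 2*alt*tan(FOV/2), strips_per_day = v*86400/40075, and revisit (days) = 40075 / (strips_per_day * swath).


swath = 2*765.965*tan(0.431969) = 706.2294 km
v = sqrt(mu/r) = 7473.2905 m/s = 7.4733 km/s
strips/day = v*86400/40075 = 7.4733*86400/40075 = 16.1121
coverage/day = strips * swath = 16.1121 * 706.2294 = 11378.8368 km
revisit = 40075 / 11378.8368 = 3.5219 days

3.5219 days


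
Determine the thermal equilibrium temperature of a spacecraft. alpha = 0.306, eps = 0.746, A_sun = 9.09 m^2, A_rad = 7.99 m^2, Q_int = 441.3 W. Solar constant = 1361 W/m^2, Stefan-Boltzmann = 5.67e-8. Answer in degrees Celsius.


Numerator = alpha*S*A_sun + Q_int = 0.306*1361*9.09 + 441.3 = 4226.9759 W
Denominator = eps*sigma*A_rad = 0.746*5.67e-8*7.99 = 3.3796262e-07 W/K^4
T^4 = 1.2507229e+10 K^4
T = 334.4185 K = 61.2685 C

61.2685 degrees Celsius


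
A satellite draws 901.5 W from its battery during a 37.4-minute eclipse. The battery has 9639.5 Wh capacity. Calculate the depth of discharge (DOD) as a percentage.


E_used = P * t / 60 = 901.5 * 37.4 / 60 = 561.9350 Wh
DOD = E_used / E_total * 100 = 561.9350 / 9639.5 * 100
DOD = 5.8295 %

5.8295 %


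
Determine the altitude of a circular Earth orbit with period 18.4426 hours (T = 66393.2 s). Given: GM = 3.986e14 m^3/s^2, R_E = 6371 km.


T = 66393.2 s
r = (mu*T^2/(4*pi^2))^(1/3) = (3.986e14 * 66393.2^2 / (4*pi^2))^(1/3)
r = 3.5438466e+07 m = 35438.4664 km
alt = r - R_E = 35438.4664 - 6371 = 29067.4664 km

29067.4664 km


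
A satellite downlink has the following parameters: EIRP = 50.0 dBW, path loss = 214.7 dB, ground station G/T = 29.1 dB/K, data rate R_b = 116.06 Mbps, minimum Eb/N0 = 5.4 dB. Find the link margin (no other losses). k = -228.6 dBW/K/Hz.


C/N0 = EIRP - FSPL + G/T - k = 50.0 - 214.7 + 29.1 - (-228.6)
C/N0 = 93.0000 dB-Hz
R_b = 116.06 Mbps = 1.1606e+08 bps -> 10*log10(R_b) = 80.6468 dB-Hz
Eb/N0 = C/N0 - 10*log10(R_b) = 93.0000 - 80.6468 = 12.3532 dB
Margin = Eb/N0 - Eb/N0_req = 12.3532 - 5.4 = 6.9532 dB (link closes)

6.9532 dB


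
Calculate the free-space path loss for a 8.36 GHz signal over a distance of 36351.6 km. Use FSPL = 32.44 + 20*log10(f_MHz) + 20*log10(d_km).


f = 8.36 GHz = 8360.0000 MHz
d = 36351.6 km
FSPL = 32.44 + 20*log10(8360.0000) + 20*log10(36351.6)
FSPL = 32.44 + 78.4441 + 91.2105
FSPL = 202.0946 dB

202.0946 dB


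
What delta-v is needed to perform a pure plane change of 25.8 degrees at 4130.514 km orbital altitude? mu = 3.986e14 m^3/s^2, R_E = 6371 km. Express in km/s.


r = 10501.5140 km = 1.0501514e+07 m
V = sqrt(mu/r) = 6160.8791 m/s
di = 25.8 deg = 0.4502949 rad
dV = 2*V*sin(di/2) = 2*6160.8791*sin(0.2251475)
dV = 2750.8340 m/s = 2.7508 km/s

2.7508 km/s


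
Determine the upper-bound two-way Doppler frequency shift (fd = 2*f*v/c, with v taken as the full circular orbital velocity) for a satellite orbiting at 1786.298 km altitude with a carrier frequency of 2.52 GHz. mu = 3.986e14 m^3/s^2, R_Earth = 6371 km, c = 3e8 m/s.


r = 8.157298e+06 m
v = sqrt(mu/r) = 6990.2947 m/s (worst-case radial velocity)
f = 2.52 GHz = 2.52e+09 Hz
fd = 2*f*v/c = 2*2.52e+09*6990.2947/3.0e+08
fd = 117436.9504 Hz

117436.9504 Hz


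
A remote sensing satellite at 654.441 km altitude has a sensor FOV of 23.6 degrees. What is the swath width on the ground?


FOV = 23.6 deg = 0.4118977 rad
swath = 2 * alt * tan(FOV/2) = 2 * 654.441 * tan(0.2059489)
swath = 2 * 654.441 * 0.2089109
swath = 273.4397 km

273.4397 km


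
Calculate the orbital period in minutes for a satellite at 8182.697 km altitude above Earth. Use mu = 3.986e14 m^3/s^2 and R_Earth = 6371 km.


r = 14553.6970 km = 1.4553697e+07 m
T = 2*pi*sqrt(r^3/mu) = 2*pi*sqrt(3.08262e+21 / 3.986e14)
T = 17473.1504 s = 291.2192 min

291.2192 minutes


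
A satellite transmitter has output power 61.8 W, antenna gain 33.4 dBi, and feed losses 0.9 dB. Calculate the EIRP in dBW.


Pt = 61.8 W = 17.9099 dBW
EIRP = Pt_dBW + Gt - losses = 17.9099 + 33.4 - 0.9 = 50.4099 dBW

50.4099 dBW


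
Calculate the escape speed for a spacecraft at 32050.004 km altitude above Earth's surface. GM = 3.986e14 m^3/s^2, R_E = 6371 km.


r = 6371.0 + 32050.004 = 38421.0040 km = 3.8421004e+07 m
v_esc = sqrt(2*mu/r) = sqrt(2*3.986e14 / 3.8421004e+07)
v_esc = 4555.1144 m/s = 4.5551 km/s

4.5551 km/s


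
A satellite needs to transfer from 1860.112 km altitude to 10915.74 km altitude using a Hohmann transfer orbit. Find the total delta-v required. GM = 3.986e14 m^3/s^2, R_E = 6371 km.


r1 = 8231.1120 km = 8.231112e+06 m
r2 = 17286.7400 km = 1.728674e+07 m
dv1 = sqrt(mu/r1)*(sqrt(2*r2/(r1+r2)) - 1) = 1141.1914 m/s
dv2 = sqrt(mu/r2)*(1 - sqrt(2*r1/(r1+r2))) = 945.0251 m/s
total dv = |dv1| + |dv2| = 1141.1914 + 945.0251 = 2086.2164 m/s = 2.0862 km/s

2.0862 km/s
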